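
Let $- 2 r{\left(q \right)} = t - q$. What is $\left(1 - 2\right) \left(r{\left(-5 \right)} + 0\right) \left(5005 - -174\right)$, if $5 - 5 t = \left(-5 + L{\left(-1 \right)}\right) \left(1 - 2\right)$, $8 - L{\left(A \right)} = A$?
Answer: $\frac{88043}{5} \approx 17609.0$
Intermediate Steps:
$L{\left(A \right)} = 8 - A$
$t = \frac{9}{5}$ ($t = 1 - \frac{\left(-5 + \left(8 - -1\right)\right) \left(1 - 2\right)}{5} = 1 - \frac{\left(-5 + \left(8 + 1\right)\right) \left(-1\right)}{5} = 1 - \frac{\left(-5 + 9\right) \left(-1\right)}{5} = 1 - \frac{4 \left(-1\right)}{5} = 1 - - \frac{4}{5} = 1 + \frac{4}{5} = \frac{9}{5} \approx 1.8$)
$r{\left(q \right)} = - \frac{9}{10} + \frac{q}{2}$ ($r{\left(q \right)} = - \frac{\frac{9}{5} - q}{2} = - \frac{9}{10} + \frac{q}{2}$)
$\left(1 - 2\right) \left(r{\left(-5 \right)} + 0\right) \left(5005 - -174\right) = \left(1 - 2\right) \left(\left(- \frac{9}{10} + \frac{1}{2} \left(-5\right)\right) + 0\right) \left(5005 - -174\right) = - (\left(- \frac{9}{10} - \frac{5}{2}\right) + 0) \left(5005 + 174\right) = - (- \frac{17}{5} + 0) 5179 = \left(-1\right) \left(- \frac{17}{5}\right) 5179 = \frac{17}{5} \cdot 5179 = \frac{88043}{5}$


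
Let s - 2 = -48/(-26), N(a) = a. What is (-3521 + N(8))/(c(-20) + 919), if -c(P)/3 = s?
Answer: -45669/11797 ≈ -3.8712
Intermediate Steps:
s = 50/13 (s = 2 - 48/(-26) = 2 - 48*(-1/26) = 2 + 24/13 = 50/13 ≈ 3.8462)
c(P) = -150/13 (c(P) = -3*50/13 = -150/13)
(-3521 + N(8))/(c(-20) + 919) = (-3521 + 8)/(-150/13 + 919) = -3513/11797/13 = -3513*13/11797 = -45669/11797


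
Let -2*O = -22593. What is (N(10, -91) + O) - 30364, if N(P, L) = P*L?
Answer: -39955/2 ≈ -19978.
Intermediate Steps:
O = 22593/2 (O = -½*(-22593) = 22593/2 ≈ 11297.)
N(P, L) = L*P
(N(10, -91) + O) - 30364 = (-91*10 + 22593/2) - 30364 = (-910 + 22593/2) - 30364 = 20773/2 - 30364 = -39955/2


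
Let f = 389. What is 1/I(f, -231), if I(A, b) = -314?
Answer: -1/314 ≈ -0.0031847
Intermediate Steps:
1/I(f, -231) = 1/(-314) = -1/314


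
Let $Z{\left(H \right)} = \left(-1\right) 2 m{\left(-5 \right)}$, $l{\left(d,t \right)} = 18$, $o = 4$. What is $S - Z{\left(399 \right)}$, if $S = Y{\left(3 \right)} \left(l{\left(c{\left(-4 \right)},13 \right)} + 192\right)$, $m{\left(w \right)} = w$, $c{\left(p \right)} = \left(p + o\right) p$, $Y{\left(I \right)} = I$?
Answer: $620$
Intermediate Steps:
$c{\left(p \right)} = p \left(4 + p\right)$ ($c{\left(p \right)} = \left(p + 4\right) p = \left(4 + p\right) p = p \left(4 + p\right)$)
$Z{\left(H \right)} = 10$ ($Z{\left(H \right)} = \left(-1\right) 2 \left(-5\right) = \left(-2\right) \left(-5\right) = 10$)
$S = 630$ ($S = 3 \left(18 + 192\right) = 3 \cdot 210 = 630$)
$S - Z{\left(399 \right)} = 630 - 10 = 620$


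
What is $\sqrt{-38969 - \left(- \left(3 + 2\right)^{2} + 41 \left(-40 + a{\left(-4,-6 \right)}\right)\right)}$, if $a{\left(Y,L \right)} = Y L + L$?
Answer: $i \sqrt{38042} \approx 195.04 i$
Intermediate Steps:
$a{\left(Y,L \right)} = L + L Y$ ($a{\left(Y,L \right)} = L Y + L = L + L Y$)
$\sqrt{-38969 - \left(- \left(3 + 2\right)^{2} + 41 \left(-40 + a{\left(-4,-6 \right)}\right)\right)} = \sqrt{-38969 + \left(- 41 \left(-40 - 6 \left(1 - 4\right)\right) + \left(3 + 2\right)^{2}\right)} = \sqrt{-38969 - \left(-25 + 41 \left(-40 - -18\right)\right)} = \sqrt{-38969 - \left(-25 + 41 \left(-40 + 18\right)\right)} = \sqrt{-38969 + \left(\left(-41\right) \left(-22\right) + 25\right)} = \sqrt{-38969 + \left(902 + 25\right)} = \sqrt{-38969 + 927} = \sqrt{-38042} = i \sqrt{38042}$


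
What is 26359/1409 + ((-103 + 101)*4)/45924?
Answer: 302624861/16176729 ≈ 18.707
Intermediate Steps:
26359/1409 + ((-103 + 101)*4)/45924 = 26359*(1/1409) - 2*4*(1/45924) = 26359/1409 - 8*1/45924 = 26359/1409 - 2/11481 = 302624861/16176729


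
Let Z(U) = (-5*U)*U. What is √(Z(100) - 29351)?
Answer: I*√79351 ≈ 281.69*I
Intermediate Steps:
Z(U) = -5*U²
√(Z(100) - 29351) = √(-5*100² - 29351) = √(-5*10000 - 29351) = √(-50000 - 29351) = √(-79351) = I*√79351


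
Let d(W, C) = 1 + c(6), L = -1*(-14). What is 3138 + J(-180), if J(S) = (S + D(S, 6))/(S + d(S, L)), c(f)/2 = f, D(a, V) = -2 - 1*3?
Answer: 524231/167 ≈ 3139.1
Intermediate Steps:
D(a, V) = -5 (D(a, V) = -2 - 3 = -5)
L = 14
c(f) = 2*f
d(W, C) = 13 (d(W, C) = 1 + 2*6 = 1 + 12 = 13)
J(S) = (-5 + S)/(13 + S) (J(S) = (S - 5)/(S + 13) = (-5 + S)/(13 + S))
3138 + J(-180) = 3138 + (-5 - 180)/(13 - 180) = 3138 - 185/(-167) = 3138 - 1/167*(-185) = 3138 + 185/167 = 524231/167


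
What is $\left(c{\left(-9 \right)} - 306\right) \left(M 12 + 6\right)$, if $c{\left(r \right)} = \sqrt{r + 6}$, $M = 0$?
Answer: $-1836 + 6 i \sqrt{3} \approx -1836.0 + 10.392 i$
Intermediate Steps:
$c{\left(r \right)} = \sqrt{6 + r}$
$\left(c{\left(-9 \right)} - 306\right) \left(M 12 + 6\right) = \left(\sqrt{6 - 9} - 306\right) \left(0 \cdot 12 + 6\right) = \left(\sqrt{-3} - 306\right) \left(0 + 6\right) = \left(i \sqrt{3} - 306\right) 6 = \left(-306 + i \sqrt{3}\right) 6 = -1836 + 6 i \sqrt{3}$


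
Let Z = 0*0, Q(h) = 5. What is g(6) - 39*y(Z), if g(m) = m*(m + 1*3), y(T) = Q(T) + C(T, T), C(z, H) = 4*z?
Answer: -141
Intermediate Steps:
Z = 0
y(T) = 5 + 4*T
g(m) = m*(3 + m) (g(m) = m*(m + 3) = m*(3 + m))
g(6) - 39*y(Z) = 6*(3 + 6) - 39*(5 + 4*0) = 6*9 - 39*(5 + 0) = 54 - 39*5 = 54 - 195 = -141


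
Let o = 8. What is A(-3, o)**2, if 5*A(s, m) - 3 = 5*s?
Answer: 144/25 ≈ 5.7600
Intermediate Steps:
A(s, m) = 3/5 + s (A(s, m) = 3/5 + (5*s)/5 = 3/5 + s)
A(-3, o)**2 = (3/5 - 3)**2 = (-12/5)**2 = 144/25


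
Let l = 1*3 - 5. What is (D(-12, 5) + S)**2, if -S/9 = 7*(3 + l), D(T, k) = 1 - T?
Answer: 2500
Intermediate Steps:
l = -2 (l = 3 - 5 = -2)
S = -63 (S = -63*(3 - 2) = -63 ≈ -63.000)
(D(-12, 5) + S)**2 = ((1 - 1*(-12)) - 63)**2 = ((1 + 12) - 63)**2 = (13 - 63)**2 = (-50)**2 = 2500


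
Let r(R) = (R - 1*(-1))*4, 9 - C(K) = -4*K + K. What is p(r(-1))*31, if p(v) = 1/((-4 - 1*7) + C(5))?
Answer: 31/13 ≈ 2.3846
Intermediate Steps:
C(K) = 9 + 3*K (C(K) = 9 - (-4*K + K) = 9 - (-3)*K = 9 + 3*K)
r(R) = 4 + 4*R (r(R) = (R + 1)*4 = (1 + R)*4 = 4 + 4*R)
p(v) = 1/13 (p(v) = 1/((-4 - 1*7) + (9 + 3*5)) = 1/((-4 - 7) + (9 + 15)) = 1/(-11 + 24) = 1/13)
p(r(-1))*31 = (1/13)*31 = 31/13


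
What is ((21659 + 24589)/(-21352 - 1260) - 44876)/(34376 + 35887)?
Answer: -253695590/397196739 ≈ -0.63871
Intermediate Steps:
((21659 + 24589)/(-21352 - 1260) - 44876)/(34376 + 35887) = (46248/(-22612) - 44876)/70263 = (46248*(-1/22612) - 44876)*(1/70263) = (-11562/5653 - 44876)*(1/70263) = -253695590/5653*1/70263 = -253695590/397196739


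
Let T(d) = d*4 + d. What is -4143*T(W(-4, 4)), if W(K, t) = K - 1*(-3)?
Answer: 20715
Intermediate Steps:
W(K, t) = 3 + K (W(K, t) = K + 3 = 3 + K)
T(d) = 5*d (T(d) = 4*d + d = 5*d)
-4143*T(W(-4, 4)) = -20715*(3 - 4) = -20715*(-1) = -4143*(-5) = 20715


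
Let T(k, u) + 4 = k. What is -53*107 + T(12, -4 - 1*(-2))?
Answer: -5663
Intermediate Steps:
T(k, u) = -4 + k
-53*107 + T(12, -4 - 1*(-2)) = -53*107 + (-4 + 12) = -5671 + 8 = -5663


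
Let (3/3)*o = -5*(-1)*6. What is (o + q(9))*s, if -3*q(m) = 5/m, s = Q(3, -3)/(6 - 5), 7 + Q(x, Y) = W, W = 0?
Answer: -5635/27 ≈ -208.70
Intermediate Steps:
Q(x, Y) = -7 (Q(x, Y) = -7 + 0 = -7)
o = 30 (o = -5*(-1)*6 = 5*6 = 30)
s = -7 (s = -7/(6 - 5) = -7/1 = 1*(-7) = -7)
q(m) = -5/(3*m)
(o + q(9))*s = (30 - 5/3/9)*(-7) = (30 - 5/3*⅑)*(-7) = (30 - 5/27)*(-7) = (805/27)*(-7) = -5635/27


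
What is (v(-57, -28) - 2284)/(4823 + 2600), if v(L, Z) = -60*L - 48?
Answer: 1088/7423 ≈ 0.14657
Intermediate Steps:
v(L, Z) = -48 - 60*L
(v(-57, -28) - 2284)/(4823 + 2600) = ((-48 - 60*(-57)) - 2284)/(4823 + 2600) = ((-48 + 3420) - 2284)/7423 = (3372 - 2284)*(1/7423) = 1088*(1/7423) = 1088/7423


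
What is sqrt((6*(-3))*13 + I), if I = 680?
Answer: sqrt(446) ≈ 21.119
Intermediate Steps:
sqrt((6*(-3))*13 + I) = sqrt((6*(-3))*13 + 680) = sqrt(-18*13 + 680) = sqrt(-234 + 680) = sqrt(446)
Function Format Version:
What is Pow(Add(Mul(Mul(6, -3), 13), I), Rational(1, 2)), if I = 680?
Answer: Pow(446, Rational(1, 2)) ≈ 21.119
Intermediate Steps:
Pow(Add(Mul(Mul(6, -3), 13), I), Rational(1, 2)) = Pow(Add(Mul(Mul(6, -3), 13), 680), Rational(1, 2)) = Pow(Add(Mul(-18, 13), 680), Rational(1, 2)) = Pow(Add(-234, 680), Rational(1, 2)) = Pow(446, Rational(1, 2))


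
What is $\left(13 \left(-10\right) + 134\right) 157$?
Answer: $628$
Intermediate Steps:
$\left(13 \left(-10\right) + 134\right) 157 = \left(-130 + 134\right) 157 = 4 \cdot 157 = 628$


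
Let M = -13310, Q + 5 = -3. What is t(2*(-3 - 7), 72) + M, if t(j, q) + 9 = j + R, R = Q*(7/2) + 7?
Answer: -13360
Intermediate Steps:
Q = -8 (Q = -5 - 3 = -8)
R = -21 (R = -56/2 + 7 = -8*7/2 + 7 = -28 + 7 = -21)
t(j, q) = -30 + j (t(j, q) = -9 + (j - 21) = -9 + (-21 + j) = -30 + j)
t(2*(-3 - 7), 72) + M = (-30 + 2*(-3 - 7)) - 13310 = (-30 + 2*(-10)) - 13310 = (-30 - 20) - 13310 = -50 - 13310 = -13360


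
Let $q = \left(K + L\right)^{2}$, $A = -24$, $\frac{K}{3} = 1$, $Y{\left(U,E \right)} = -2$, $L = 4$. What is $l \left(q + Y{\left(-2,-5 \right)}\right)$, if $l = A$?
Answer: $-1128$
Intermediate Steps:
$K = 3$ ($K = 3 \cdot 1 = 3$)
$q = 49$ ($q = \left(3 + 4\right)^{2} = 7^{2} = 49$)
$l = -24$
$l \left(q + Y{\left(-2,-5 \right)}\right) = - 24 \left(49 - 2\right) = \left(-24\right) 47 = -1128$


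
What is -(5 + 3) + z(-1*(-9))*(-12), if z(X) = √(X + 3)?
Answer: -8 - 24*√3 ≈ -49.569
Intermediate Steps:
z(X) = √(3 + X)
-(5 + 3) + z(-1*(-9))*(-12) = -(5 + 3) + √(3 - 1*(-9))*(-12) = -1*8 + √(3 + 9)*(-12) = -8 + √12*(-12) = -8 + (2*√3)*(-12) = -8 - 24*√3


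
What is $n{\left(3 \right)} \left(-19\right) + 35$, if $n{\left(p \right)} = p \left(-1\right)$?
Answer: $92$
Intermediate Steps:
$n{\left(p \right)} = - p$
$n{\left(3 \right)} \left(-19\right) + 35 = \left(-1\right) 3 \left(-19\right) + 35 = \left(-3\right) \left(-19\right) + 35 = 57 + 35 = 92$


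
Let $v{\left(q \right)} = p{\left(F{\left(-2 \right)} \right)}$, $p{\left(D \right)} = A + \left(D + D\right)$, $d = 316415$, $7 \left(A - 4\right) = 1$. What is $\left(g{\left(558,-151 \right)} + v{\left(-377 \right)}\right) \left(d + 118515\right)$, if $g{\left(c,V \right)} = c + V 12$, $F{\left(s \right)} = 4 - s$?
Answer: $- \frac{3768668450}{7} \approx -5.3838 \cdot 10^{8}$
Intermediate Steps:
$A = \frac{29}{7}$ ($A = 4 + \frac{1}{7} \cdot 1 = 4 + \frac{1}{7} = \frac{29}{7} \approx 4.1429$)
$g{\left(c,V \right)} = c + 12 V$
$p{\left(D \right)} = \frac{29}{7} + 2 D$ ($p{\left(D \right)} = \frac{29}{7} + \left(D + D\right) = \frac{29}{7} + 2 D$)
$v{\left(q \right)} = \frac{113}{7}$ ($v{\left(q \right)} = \frac{29}{7} + 2 \left(4 - -2\right) = \frac{29}{7} + 2 \left(4 + 2\right) = \frac{29}{7} + 2 \cdot 6 = \frac{29}{7} + 12 = \frac{113}{7}$)
$\left(g{\left(558,-151 \right)} + v{\left(-377 \right)}\right) \left(d + 118515\right) = \left(\left(558 + 12 \left(-151\right)\right) + \frac{113}{7}\right) \left(316415 + 118515\right) = \left(\left(558 - 1812\right) + \frac{113}{7}\right) 434930 = \left(-1254 + \frac{113}{7}\right) 434930 = \left(- \frac{8665}{7}\right) 434930 = - \frac{3768668450}{7}$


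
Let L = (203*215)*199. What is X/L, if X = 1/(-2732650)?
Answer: -1/23734035340750 ≈ -4.2134e-14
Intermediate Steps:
X = -1/2732650 ≈ -3.6595e-7
L = 8685355 (L = 43645*199 = 8685355)
X/L = -1/2732650/8685355 = -1/2732650*1/8685355 = -1/23734035340750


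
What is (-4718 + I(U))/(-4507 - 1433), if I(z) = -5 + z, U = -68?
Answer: 1597/1980 ≈ 0.80657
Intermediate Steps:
(-4718 + I(U))/(-4507 - 1433) = (-4718 + (-5 - 68))/(-4507 - 1433) = (-4718 - 73)/(-5940) = -4791*(-1/5940) = 1597/1980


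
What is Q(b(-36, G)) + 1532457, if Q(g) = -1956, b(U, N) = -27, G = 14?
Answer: 1530501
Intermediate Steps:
Q(b(-36, G)) + 1532457 = -1956 + 1532457 = 1530501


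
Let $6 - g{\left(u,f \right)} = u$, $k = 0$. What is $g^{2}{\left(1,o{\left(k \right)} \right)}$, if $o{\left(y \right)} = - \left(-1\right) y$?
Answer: $25$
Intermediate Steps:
$o{\left(y \right)} = y$
$g{\left(u,f \right)} = 6 - u$
$g^{2}{\left(1,o{\left(k \right)} \right)} = \left(6 - 1\right)^{2} = 5^{2} = 25$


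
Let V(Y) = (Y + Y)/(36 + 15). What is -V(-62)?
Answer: 124/51 ≈ 2.4314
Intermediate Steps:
V(Y) = 2*Y/51 (V(Y) = (2*Y)/51 = (2*Y)*(1/51) = 2*Y/51)
-V(-62) = -2*(-62)/51 = -1*(-124/51) = 124/51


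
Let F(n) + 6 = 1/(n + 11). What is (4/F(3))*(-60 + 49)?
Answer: 616/83 ≈ 7.4217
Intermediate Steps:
F(n) = -6 + 1/(11 + n) (F(n) = -6 + 1/(n + 11) = -6 + 1/(11 + n))
(4/F(3))*(-60 + 49) = (4/(((-65 - 6*3)/(11 + 3))))*(-60 + 49) = (4/(((-65 - 18)/14)))*(-11) = (4/(((1/14)*(-83))))*(-11) = (4/(-83/14))*(-11) = (4*(-14/83))*(-11) = -56/83*(-11) = 616/83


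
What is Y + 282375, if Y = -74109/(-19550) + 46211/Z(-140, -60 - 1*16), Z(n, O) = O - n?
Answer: 177107884013/625600 ≈ 2.8310e+5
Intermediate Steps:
Y = 454084013/625600 (Y = -74109/(-19550) + 46211/((-60 - 1*16) - 1*(-140)) = -74109*(-1/19550) + 46211/((-60 - 16) + 140) = 74109/19550 + 46211/(-76 + 140) = 74109/19550 + 46211/64 = 454084013/625600 ≈ 725.84)
Y + 282375 = 454084013/625600 + 282375 = 177107884013/625600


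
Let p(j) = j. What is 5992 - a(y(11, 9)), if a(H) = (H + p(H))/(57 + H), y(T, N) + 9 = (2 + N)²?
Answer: 1012424/169 ≈ 5990.7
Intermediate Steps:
y(T, N) = -9 + (2 + N)²
a(H) = 2*H/(57 + H) (a(H) = (H + H)/(57 + H) = (2*H)/(57 + H) = 2*H/(57 + H))
5992 - a(y(11, 9)) = 5992 - 2*(-9 + (2 + 9)²)/(57 + (-9 + (2 + 9)²)) = 5992 - 2*(-9 + 11²)/(57 + (-9 + 11²)) = 5992 - 2*(-9 + 121)/(57 + (-9 + 121)) = 5992 - 2*112/(57 + 112) = 5992 - 2*112/169 = 5992 - 1*224/169 = 5992 - 224/169 = 1012424/169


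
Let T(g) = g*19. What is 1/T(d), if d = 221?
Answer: 1/4199 ≈ 0.00023815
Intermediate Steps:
T(g) = 19*g
1/T(d) = 1/(19*221) = 1/4199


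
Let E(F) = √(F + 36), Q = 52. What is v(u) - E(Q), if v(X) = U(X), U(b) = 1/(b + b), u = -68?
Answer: -1/136 - 2*√22 ≈ -9.3882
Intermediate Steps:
U(b) = 1/(2*b)
E(F) = √(36 + F)
v(X) = 1/(2*X)
v(u) - E(Q) = (½)/(-68) - √(36 + 52) = (½)*(-1/68) - √88 = -1/136 - 2*√22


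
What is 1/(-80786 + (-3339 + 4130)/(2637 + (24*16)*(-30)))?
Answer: -1269/102517547 ≈ -1.2378e-5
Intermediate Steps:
1/(-80786 + (-3339 + 4130)/(2637 + (24*16)*(-30))) = 1/(-80786 + 791/(2637 + 384*(-30))) = 1/(-80786 + 791/(2637 - 11520)) = 1/(-80786 + 791/(-8883)) = 1/(-80786 + 791*(-1/8883)) = 1/(-80786 - 113/1269) = 1/(-102517547/1269) = -1269/102517547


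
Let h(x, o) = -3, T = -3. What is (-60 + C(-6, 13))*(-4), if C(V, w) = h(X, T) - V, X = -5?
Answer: 228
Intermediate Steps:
C(V, w) = -3 - V
(-60 + C(-6, 13))*(-4) = (-60 + (-3 - 1*(-6)))*(-4) = (-60 + (-3 + 6))*(-4) = (-60 + 3)*(-4) = -57*(-4) = 228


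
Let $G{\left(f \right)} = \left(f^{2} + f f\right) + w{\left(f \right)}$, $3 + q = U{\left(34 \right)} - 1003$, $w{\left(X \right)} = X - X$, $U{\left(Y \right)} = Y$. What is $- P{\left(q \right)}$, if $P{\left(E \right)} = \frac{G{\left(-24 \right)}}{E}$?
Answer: $\frac{32}{27} \approx 1.1852$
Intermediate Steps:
$w{\left(X \right)} = 0$
$q = -972$ ($q = -3 + \left(34 - 1003\right) = -3 - 969 = -972$)
$G{\left(f \right)} = 2 f^{2}$ ($G{\left(f \right)} = \left(f^{2} + f f\right) + 0 = \left(f^{2} + f^{2}\right) + 0 = 2 f^{2} + 0 = 2 f^{2}$)
$P{\left(E \right)} = \frac{1152}{E}$ ($P{\left(E \right)} = \frac{2 \left(-24\right)^{2}}{E} = \frac{2 \cdot 576}{E} = \frac{1152}{E}$)
$- P{\left(q \right)} = - \frac{1152}{-972} = - \frac{1152 \left(-1\right)}{972} = \left(-1\right) \left(- \frac{32}{27}\right) = \frac{32}{27}$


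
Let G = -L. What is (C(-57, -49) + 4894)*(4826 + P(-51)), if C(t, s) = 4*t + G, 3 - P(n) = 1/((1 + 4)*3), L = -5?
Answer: 112779738/5 ≈ 2.2556e+7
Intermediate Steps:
G = 5 (G = -1*(-5) = 5)
P(n) = 44/15 (P(n) = 3 - 1/((1 + 4)*3) = 3 - 1/(5*3) = 3 - 1/15 = 44/15)
C(t, s) = 5 + 4*t (C(t, s) = 4*t + 5 = 5 + 4*t)
(C(-57, -49) + 4894)*(4826 + P(-51)) = ((5 + 4*(-57)) + 4894)*(4826 + 44/15) = ((5 - 228) + 4894)*(72434/15) = (-223 + 4894)*(72434/15) = 4671*(72434/15) = 112779738/5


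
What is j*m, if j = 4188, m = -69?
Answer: -288972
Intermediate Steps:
j*m = 4188*(-69) = -288972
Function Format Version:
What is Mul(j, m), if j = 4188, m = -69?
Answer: -288972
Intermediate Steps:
Mul(j, m) = Mul(4188, -69) = -288972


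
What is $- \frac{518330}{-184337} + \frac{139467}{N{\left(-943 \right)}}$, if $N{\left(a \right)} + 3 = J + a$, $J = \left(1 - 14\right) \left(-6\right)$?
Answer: $- \frac{25259017939}{160004516} \approx -157.86$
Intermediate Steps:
$J = 78$ ($J = \left(-13\right) \left(-6\right) = 78$)
$N{\left(a \right)} = 75 + a$ ($N{\left(a \right)} = -3 + \left(78 + a\right) = 75 + a$)
$- \frac{518330}{-184337} + \frac{139467}{N{\left(-943 \right)}} = - \frac{518330}{-184337} + \frac{139467}{75 - 943} = \left(-518330\right) \left(- \frac{1}{184337}\right) + \frac{139467}{-868} = \frac{518330}{184337} + 139467 \left(- \frac{1}{868}\right) = \frac{518330}{184337} - \frac{139467}{868} = - \frac{25259017939}{160004516}$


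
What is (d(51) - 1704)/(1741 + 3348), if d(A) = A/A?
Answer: -1703/5089 ≈ -0.33464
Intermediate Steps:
d(A) = 1
(d(51) - 1704)/(1741 + 3348) = (1 - 1704)/(1741 + 3348) = -1703/5089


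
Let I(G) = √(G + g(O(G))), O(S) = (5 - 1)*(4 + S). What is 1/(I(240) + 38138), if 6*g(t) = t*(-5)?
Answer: 57207/2181761426 - I*√1290/2181761426 ≈ 2.6221e-5 - 1.6462e-8*I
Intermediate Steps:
O(S) = 16 + 4*S (O(S) = 4*(4 + S) = 16 + 4*S)
g(t) = -5*t/6 (g(t) = (t*(-5))/6 = (-5*t)/6 = -5*t/6)
I(G) = √(-40/3 - 7*G/3) (I(G) = √(G - 5*(16 + 4*G)/6) = √(G + (-40/3 - 10*G/3)) = √(-40/3 - 7*G/3))
1/(I(240) + 38138) = 1/(√(-120 - 21*240)/3 + 38138) = 1/(√(-120 - 5040)/3 + 38138) = 1/(√(-5160)/3 + 38138) = 1/((2*I*√1290)/3 + 38138) = 1/(2*I*√1290/3 + 38138) = 1/(38138 + 2*I*√1290/3)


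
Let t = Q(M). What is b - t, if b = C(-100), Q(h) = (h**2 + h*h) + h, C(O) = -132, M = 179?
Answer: -64393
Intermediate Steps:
Q(h) = h + 2*h**2 (Q(h) = (h**2 + h**2) + h = 2*h**2 + h = h + 2*h**2)
t = 64261 (t = 179*(1 + 2*179) = 179*(1 + 358) = 179*359 = 64261)
b = -132
b - t = -132 - 1*64261 = -132 - 64261 = -64393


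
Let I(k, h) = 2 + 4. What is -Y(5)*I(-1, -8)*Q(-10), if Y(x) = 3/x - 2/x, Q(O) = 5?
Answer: -6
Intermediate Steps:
I(k, h) = 6
Y(x) = 1/x
-Y(5)*I(-1, -8)*Q(-10) = -6/5*5 = -(⅕)*6*5 = -6*5/5 = -1*6 = -6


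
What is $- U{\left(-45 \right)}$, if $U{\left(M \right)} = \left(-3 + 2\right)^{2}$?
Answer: $-1$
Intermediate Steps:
$U{\left(M \right)} = 1$ ($U{\left(M \right)} = \left(-1\right)^{2} = 1$)
$- U{\left(-45 \right)} = \left(-1\right) 1 = -1$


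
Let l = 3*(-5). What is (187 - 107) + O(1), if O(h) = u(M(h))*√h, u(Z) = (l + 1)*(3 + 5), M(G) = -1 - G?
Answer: -32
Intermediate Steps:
l = -15
u(Z) = -112 (u(Z) = (-15 + 1)*(3 + 5) = -14*8 = -112)
O(h) = -112*√h
(187 - 107) + O(1) = (187 - 107) - 112*√1 = 80 - 112*1 = 80 - 112 = -32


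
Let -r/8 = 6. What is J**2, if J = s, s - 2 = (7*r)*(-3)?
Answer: 1020100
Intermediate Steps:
r = -48 (r = -8*6 = -48)
s = 1010 (s = 2 + (7*(-48))*(-3) = 2 - 336*(-3) = 2 + 1008 = 1010)
J = 1010
J**2 = 1010**2 = 1020100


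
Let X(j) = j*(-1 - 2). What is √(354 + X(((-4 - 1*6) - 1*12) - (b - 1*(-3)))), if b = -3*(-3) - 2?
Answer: 15*√2 ≈ 21.213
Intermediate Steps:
b = 7 (b = 9 - 2 = 7)
X(j) = -3*j (X(j) = j*(-3) = -3*j)
√(354 + X(((-4 - 1*6) - 1*12) - (b - 1*(-3)))) = √(354 - 3*(((-4 - 1*6) - 1*12) - (7 - 1*(-3)))) = √(354 - 3*(((-4 - 6) - 12) - (7 + 3))) = √(354 - 3*((-10 - 12) - 1*10)) = √(354 - 3*(-22 - 10)) = √(354 - 3*(-32)) = √(354 + 96) = √450 = 15*√2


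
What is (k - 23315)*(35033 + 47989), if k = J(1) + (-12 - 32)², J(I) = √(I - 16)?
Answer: -1774927338 + 83022*I*√15 ≈ -1.7749e+9 + 3.2154e+5*I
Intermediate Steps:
J(I) = √(-16 + I)
k = 1936 + I*√15 (k = √(-16 + 1) + (-12 - 32)² = √(-15) + (-44)² = I*√15 + 1936 = 1936 + I*√15 ≈ 1936.0 + 3.873*I)
(k - 23315)*(35033 + 47989) = ((1936 + I*√15) - 23315)*(35033 + 47989) = (-21379 + I*√15)*83022 = -1774927338 + 83022*I*√15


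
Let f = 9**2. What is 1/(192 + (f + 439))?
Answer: 1/712 ≈ 0.0014045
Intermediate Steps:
f = 81
1/(192 + (f + 439)) = 1/(192 + (81 + 439)) = 1/(192 + 520) = 1/712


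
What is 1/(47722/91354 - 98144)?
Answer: -45677/4482899627 ≈ -1.0189e-5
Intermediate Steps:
1/(47722/91354 - 98144) = 1/(47722*(1/91354) - 98144) = 1/(23861/45677 - 98144) = 1/(-4482899627/45677) = -45677/4482899627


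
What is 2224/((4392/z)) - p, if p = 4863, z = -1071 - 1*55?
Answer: -2982815/549 ≈ -5433.2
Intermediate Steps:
z = -1126 (z = -1071 - 55 = -1126)
2224/((4392/z)) - p = 2224/((4392/(-1126))) - 1*4863 = 2224/((4392*(-1/1126))) - 4863 = 2224/(-2196/563) - 4863 = 2224*(-563/2196) - 4863 = -313028/549 - 4863 = -2982815/549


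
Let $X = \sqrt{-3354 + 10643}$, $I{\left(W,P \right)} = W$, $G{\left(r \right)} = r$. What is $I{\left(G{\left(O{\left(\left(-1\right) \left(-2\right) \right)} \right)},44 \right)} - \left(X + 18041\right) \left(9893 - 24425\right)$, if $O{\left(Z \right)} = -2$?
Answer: $262171810 + 14532 \sqrt{7289} \approx 2.6341 \cdot 10^{8}$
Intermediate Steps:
$X = \sqrt{7289} \approx 85.376$
$I{\left(G{\left(O{\left(\left(-1\right) \left(-2\right) \right)} \right)},44 \right)} - \left(X + 18041\right) \left(9893 - 24425\right) = -2 - \left(\sqrt{7289} + 18041\right) \left(9893 - 24425\right) = -2 - \left(18041 + \sqrt{7289}\right) \left(-14532\right) = -2 - \left(-262171812 - 14532 \sqrt{7289}\right) = -2 + \left(262171812 + 14532 \sqrt{7289}\right) = 262171810 + 14532 \sqrt{7289}$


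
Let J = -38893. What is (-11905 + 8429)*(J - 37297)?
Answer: 264836440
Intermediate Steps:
(-11905 + 8429)*(J - 37297) = (-11905 + 8429)*(-38893 - 37297) = -3476*(-76190) = 264836440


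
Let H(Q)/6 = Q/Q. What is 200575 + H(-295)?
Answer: 200581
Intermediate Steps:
H(Q) = 6 (H(Q) = 6*(Q/Q) = 6*1 = 6)
200575 + H(-295) = 200575 + 6 = 200581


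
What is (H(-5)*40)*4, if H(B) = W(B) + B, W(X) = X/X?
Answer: -640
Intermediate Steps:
W(X) = 1
H(B) = 1 + B
(H(-5)*40)*4 = ((1 - 5)*40)*4 = -4*40*4 = -160*4 = -640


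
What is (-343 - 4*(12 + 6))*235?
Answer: -97525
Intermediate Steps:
(-343 - 4*(12 + 6))*235 = (-343 - 4*18)*235 = (-343 - 72)*235 = -415*235 = -97525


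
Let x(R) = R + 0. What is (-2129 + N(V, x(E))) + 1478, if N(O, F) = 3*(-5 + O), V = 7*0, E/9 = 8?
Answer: -666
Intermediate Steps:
E = 72 (E = 9*8 = 72)
x(R) = R
V = 0
N(O, F) = -15 + 3*O
(-2129 + N(V, x(E))) + 1478 = (-2129 + (-15 + 3*0)) + 1478 = (-2129 + (-15 + 0)) + 1478 = (-2129 - 15) + 1478 = -2144 + 1478 = -666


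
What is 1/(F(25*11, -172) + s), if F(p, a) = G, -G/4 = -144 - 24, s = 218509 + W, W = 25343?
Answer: 1/244524 ≈ 4.0896e-6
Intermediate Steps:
s = 243852 (s = 218509 + 25343 = 243852)
G = 672 (G = -4*(-144 - 24) = -4*(-168) = 672)
F(p, a) = 672
1/(F(25*11, -172) + s) = 1/(672 + 243852) = 1/244524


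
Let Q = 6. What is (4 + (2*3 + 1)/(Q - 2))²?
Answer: 529/16 ≈ 33.063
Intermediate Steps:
(4 + (2*3 + 1)/(Q - 2))² = (4 + (2*3 + 1)/(6 - 2))² = (4 + (6 + 1)/4)² = (4 + 7*(¼))² = (4 + 7/4)² = (23/4)² = 529/16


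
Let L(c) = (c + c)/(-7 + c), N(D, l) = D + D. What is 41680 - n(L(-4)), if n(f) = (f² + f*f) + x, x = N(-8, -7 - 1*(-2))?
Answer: 5045088/121 ≈ 41695.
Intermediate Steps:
N(D, l) = 2*D
x = -16 (x = 2*(-8) = -16)
L(c) = 2*c/(-7 + c) (L(c) = (2*c)/(-7 + c) = 2*c/(-7 + c))
n(f) = -16 + 2*f² (n(f) = (f² + f*f) - 16 = (f² + f²) - 16 = 2*f² - 16 = -16 + 2*f²)
41680 - n(L(-4)) = 41680 - (-16 + 2*(2*(-4)/(-7 - 4))²) = 41680 - (-16 + 2*(2*(-4)/(-11))²) = 41680 - (-16 + 2*(2*(-4)*(-1/11))²) = 41680 - (-16 + 2*(8/11)²) = 41680 - (-16 + 2*(64/121)) = 41680 - (-16 + 128/121) = 41680 - 1*(-1808/121) = 41680 + 1808/121 = 5045088/121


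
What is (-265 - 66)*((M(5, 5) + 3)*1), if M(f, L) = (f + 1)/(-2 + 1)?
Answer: 993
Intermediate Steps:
M(f, L) = -1 - f (M(f, L) = (1 + f)/(-1) = (1 + f)*(-1) = -1 - f)
(-265 - 66)*((M(5, 5) + 3)*1) = (-265 - 66)*(((-1 - 1*5) + 3)*1) = -331*((-1 - 5) + 3) = -331*(-6 + 3) = -(-993) = -331*(-3) = 993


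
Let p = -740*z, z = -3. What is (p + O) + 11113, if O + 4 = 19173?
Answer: 32502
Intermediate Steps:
O = 19169 (O = -4 + 19173 = 19169)
p = 2220 (p = -740*(-3) = 2220)
(p + O) + 11113 = (2220 + 19169) + 11113 = 21389 + 11113 = 32502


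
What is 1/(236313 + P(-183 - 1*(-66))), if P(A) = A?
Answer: 1/236196 ≈ 4.2338e-6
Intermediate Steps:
1/(236313 + P(-183 - 1*(-66))) = 1/(236313 + (-183 - 1*(-66))) = 1/(236313 + (-183 + 66)) = 1/(236313 - 117) = 1/236196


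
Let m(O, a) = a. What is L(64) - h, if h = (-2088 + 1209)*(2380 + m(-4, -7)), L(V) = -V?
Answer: 2085803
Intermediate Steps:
h = -2085867 (h = (-2088 + 1209)*(2380 - 7) = -879*2373 = -2085867)
L(64) - h = -1*64 - 1*(-2085867) = -64 + 2085867 = 2085803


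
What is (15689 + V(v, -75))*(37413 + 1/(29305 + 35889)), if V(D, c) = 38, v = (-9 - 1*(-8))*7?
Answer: 38359774815421/65194 ≈ 5.8839e+8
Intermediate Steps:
v = -7 (v = (-9 + 8)*7 = -1*7 = -7)
(15689 + V(v, -75))*(37413 + 1/(29305 + 35889)) = (15689 + 38)*(37413 + 1/(29305 + 35889)) = 15727*(37413 + 1/65194) = 15727*(2439103123/65194) = 38359774815421/65194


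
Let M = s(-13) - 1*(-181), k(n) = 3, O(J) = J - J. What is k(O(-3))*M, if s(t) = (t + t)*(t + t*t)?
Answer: -11625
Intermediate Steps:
s(t) = 2*t*(t + t²) (s(t) = (2*t)*(t + t²) = 2*t*(t + t²))
O(J) = 0
M = -3875 (M = 2*(-13)²*(1 - 13) - 1*(-181) = 2*169*(-12) + 181 = -4056 + 181 = -3875)
k(O(-3))*M = 3*(-3875) = -11625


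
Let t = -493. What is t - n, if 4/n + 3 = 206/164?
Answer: -70171/143 ≈ -490.71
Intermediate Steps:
n = -328/143 (n = 4/(-3 + 206/164) = 4/(-3 + 206*(1/164)) = 4/(-3 + 103/82) = 4/(-143/82) = 4*(-82/143) = -328/143 ≈ -2.2937)
t - n = -493 - 1*(-328/143) = -493 + 328/143 = -70171/143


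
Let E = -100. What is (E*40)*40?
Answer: -160000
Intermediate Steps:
(E*40)*40 = -100*40*40 = -4000*40 = -160000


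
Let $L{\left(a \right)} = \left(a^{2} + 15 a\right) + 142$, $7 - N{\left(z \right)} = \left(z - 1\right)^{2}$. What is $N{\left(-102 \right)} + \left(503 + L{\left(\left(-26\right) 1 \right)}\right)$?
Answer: $-9671$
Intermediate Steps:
$N{\left(z \right)} = 7 - \left(-1 + z\right)^{2}$ ($N{\left(z \right)} = 7 - \left(z - 1\right)^{2} = 7 - \left(-1 + z\right)^{2}$)
$L{\left(a \right)} = 142 + a^{2} + 15 a$
$N{\left(-102 \right)} + \left(503 + L{\left(\left(-26\right) 1 \right)}\right) = \left(7 - \left(-1 - 102\right)^{2}\right) + \left(503 + \left(142 + \left(\left(-26\right) 1\right)^{2} + 15 \left(\left(-26\right) 1\right)\right)\right) = \left(7 - \left(-103\right)^{2}\right) + \left(503 + \left(142 + \left(-26\right)^{2} + 15 \left(-26\right)\right)\right) = \left(7 - 10609\right) + \left(503 + \left(142 + 676 - 390\right)\right) = \left(7 - 10609\right) + \left(503 + 428\right) = -10602 + 931 = -9671$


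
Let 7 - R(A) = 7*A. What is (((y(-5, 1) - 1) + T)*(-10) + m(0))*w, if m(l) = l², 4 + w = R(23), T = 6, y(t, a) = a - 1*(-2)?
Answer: 12640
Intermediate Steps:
R(A) = 7 - 7*A
y(t, a) = 2 + a (y(t, a) = a + 2 = 2 + a)
w = -158 (w = -4 + (7 - 7*23) = -4 + (7 - 161) = -4 - 154 = -158)
(((y(-5, 1) - 1) + T)*(-10) + m(0))*w = ((((2 + 1) - 1) + 6)*(-10) + 0²)*(-158) = (((3 - 1) + 6)*(-10) + 0)*(-158) = ((2 + 6)*(-10) + 0)*(-158) = (8*(-10) + 0)*(-158) = (-80 + 0)*(-158) = -80*(-158) = 12640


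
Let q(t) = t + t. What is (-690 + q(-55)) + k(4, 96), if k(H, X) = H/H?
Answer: -799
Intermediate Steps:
q(t) = 2*t
k(H, X) = 1
(-690 + q(-55)) + k(4, 96) = (-690 + 2*(-55)) + 1 = (-690 - 110) + 1 = -800 + 1 = -799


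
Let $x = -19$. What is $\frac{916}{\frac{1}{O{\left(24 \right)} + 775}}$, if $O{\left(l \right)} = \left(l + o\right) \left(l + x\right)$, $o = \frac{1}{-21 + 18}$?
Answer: $\frac{2454880}{3} \approx 8.1829 \cdot 10^{5}$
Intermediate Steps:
$o = - \frac{1}{3}$ ($o = \frac{1}{-3} = - \frac{1}{3} \approx -0.33333$)
$O{\left(l \right)} = \left(-19 + l\right) \left(- \frac{1}{3} + l\right)$ ($O{\left(l \right)} = \left(l - \frac{1}{3}\right) \left(l - 19\right) = \left(- \frac{1}{3} + l\right) \left(-19 + l\right) = \left(-19 + l\right) \left(- \frac{1}{3} + l\right)$)
$\frac{916}{\frac{1}{O{\left(24 \right)} + 775}} = \frac{916}{\frac{1}{\left(\frac{19}{3} + 24^{2} - 464\right) + 775}} = \frac{916}{\frac{1}{\left(\frac{19}{3} + 576 - 464\right) + 775}} = \frac{916}{\frac{1}{\frac{355}{3} + 775}} = \frac{916}{\frac{1}{\frac{2680}{3}}} = \frac{916}{\frac{3}{2680}} = 916 \cdot \frac{2680}{3} = \frac{2454880}{3}$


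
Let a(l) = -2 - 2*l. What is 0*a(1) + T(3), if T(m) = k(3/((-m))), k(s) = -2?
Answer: -2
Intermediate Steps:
T(m) = -2
0*a(1) + T(3) = 0*(-2 - 2*1) - 2 = 0*(-2 - 2) - 2 = 0*(-4) - 2 = 0 - 2 = -2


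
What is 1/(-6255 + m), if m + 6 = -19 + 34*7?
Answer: -1/6042 ≈ -0.00016551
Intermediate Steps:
m = 213 (m = -6 + (-19 + 34*7) = -6 + (-19 + 238) = -6 + 219 = 213)
1/(-6255 + m) = 1/(-6255 + 213) = 1/(-6042) = -1/6042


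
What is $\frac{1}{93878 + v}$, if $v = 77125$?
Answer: $\frac{1}{171003} \approx 5.8478 \cdot 10^{-6}$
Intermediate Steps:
$\frac{1}{93878 + v} = \frac{1}{93878 + 77125} = \frac{1}{171003}$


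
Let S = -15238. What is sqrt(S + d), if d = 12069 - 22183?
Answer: 2*I*sqrt(6338) ≈ 159.22*I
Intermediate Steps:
d = -10114
sqrt(S + d) = sqrt(-15238 - 10114) = sqrt(-25352) = 2*I*sqrt(6338)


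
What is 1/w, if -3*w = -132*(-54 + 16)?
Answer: -1/1672 ≈ -0.00059809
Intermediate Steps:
w = -1672 (w = -(-44)*(-54 + 16) = -(-44)*(-38) = -⅓*5016 = -1672)
1/w = 1/(-1672) = -1/1672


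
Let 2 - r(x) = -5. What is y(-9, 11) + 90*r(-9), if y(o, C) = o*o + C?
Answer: 722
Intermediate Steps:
r(x) = 7 (r(x) = 2 - 1*(-5) = 2 + 5 = 7)
y(o, C) = C + o² (y(o, C) = o² + C = C + o²)
y(-9, 11) + 90*r(-9) = (11 + (-9)²) + 90*7 = (11 + 81) + 630 = 92 + 630 = 722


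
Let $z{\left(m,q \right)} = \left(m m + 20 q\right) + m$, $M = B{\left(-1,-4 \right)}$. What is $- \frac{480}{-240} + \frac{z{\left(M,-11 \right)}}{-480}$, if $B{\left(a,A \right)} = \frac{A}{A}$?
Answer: $\frac{589}{240} \approx 2.4542$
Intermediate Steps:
$B{\left(a,A \right)} = 1$
$M = 1$
$z{\left(m,q \right)} = m + m^{2} + 20 q$ ($z{\left(m,q \right)} = \left(m^{2} + 20 q\right) + m = m + m^{2} + 20 q$)
$- \frac{480}{-240} + \frac{z{\left(M,-11 \right)}}{-480} = - \frac{480}{-240} + \frac{1 + 1^{2} + 20 \left(-11\right)}{-480} = \left(-480\right) \left(- \frac{1}{240}\right) + \left(1 + 1 - 220\right) \left(- \frac{1}{480}\right) = 2 - - \frac{109}{240} = 2 + \frac{109}{240} = \frac{589}{240}$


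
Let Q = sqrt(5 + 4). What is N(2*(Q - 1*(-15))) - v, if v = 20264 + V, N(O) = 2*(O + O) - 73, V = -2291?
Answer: -17902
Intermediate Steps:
Q = 3 (Q = sqrt(9) = 3)
N(O) = -73 + 4*O (N(O) = 2*(2*O) - 73 = 4*O - 73 = -73 + 4*O)
v = 17973 (v = 20264 - 2291 = 17973)
N(2*(Q - 1*(-15))) - v = (-73 + 4*(2*(3 - 1*(-15)))) - 1*17973 = (-73 + 4*(2*(3 + 15))) - 17973 = (-73 + 4*(2*18)) - 17973 = (-73 + 4*36) - 17973 = (-73 + 144) - 17973 = 71 - 17973 = -17902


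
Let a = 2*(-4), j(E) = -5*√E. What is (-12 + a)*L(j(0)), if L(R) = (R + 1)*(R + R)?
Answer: 0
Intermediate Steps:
L(R) = 2*R*(1 + R) (L(R) = (1 + R)*(2*R) = 2*R*(1 + R))
a = -8
(-12 + a)*L(j(0)) = (-12 - 8)*(2*(-5*√0)*(1 - 5*√0)) = -40*(-5*0)*(1 - 5*0) = -40*0*(1 + 0) = -40*0 = -20*0 = 0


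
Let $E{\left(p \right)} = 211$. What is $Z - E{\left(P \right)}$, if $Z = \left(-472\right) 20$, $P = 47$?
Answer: $-9651$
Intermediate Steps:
$Z = -9440$
$Z - E{\left(P \right)} = -9440 - 211 = -9651$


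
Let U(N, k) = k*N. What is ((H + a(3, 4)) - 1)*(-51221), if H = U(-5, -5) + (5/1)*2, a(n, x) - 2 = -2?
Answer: -1741514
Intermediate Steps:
a(n, x) = 0 (a(n, x) = 2 - 2 = 0)
U(N, k) = N*k
H = 35 (H = -5*(-5) + (5/1)*2 = 25 + (5*1)*2 = 25 + 5*2 = 25 + 10 = 35)
((H + a(3, 4)) - 1)*(-51221) = ((35 + 0) - 1)*(-51221) = (35 - 1)*(-51221) = 34*(-51221) = -1741514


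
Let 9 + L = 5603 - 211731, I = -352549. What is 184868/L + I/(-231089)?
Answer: 29952431961/47635993193 ≈ 0.62878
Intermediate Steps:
L = -206137 (L = -9 + (5603 - 211731) = -9 - 206128 = -206137)
184868/L + I/(-231089) = 184868/(-206137) - 352549/(-231089) = 184868*(-1/206137) - 352549*(-1/231089) = -184868/206137 + 352549/231089 = 29952431961/47635993193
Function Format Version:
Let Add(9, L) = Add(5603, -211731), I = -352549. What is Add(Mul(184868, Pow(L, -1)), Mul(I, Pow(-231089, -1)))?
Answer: Rational(29952431961, 47635993193) ≈ 0.62878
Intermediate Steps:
L = -206137 (L = Add(-9, Add(5603, -211731)) = Add(-9, -206128) = -206137)
Add(Mul(184868, Pow(L, -1)), Mul(I, Pow(-231089, -1))) = Add(Mul(184868, Pow(-206137, -1)), Mul(-352549, Pow(-231089, -1))) = Add(Mul(184868, Rational(-1, 206137)), Mul(-352549, Rational(-1, 231089))) = Add(Rational(-184868, 206137), Rational(352549, 231089)) = Rational(29952431961, 47635993193)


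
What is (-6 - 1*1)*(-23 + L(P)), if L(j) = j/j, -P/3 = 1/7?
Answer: 154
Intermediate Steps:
P = -3/7 ≈ -0.42857
L(j) = 1
(-6 - 1*1)*(-23 + L(P)) = (-6 - 1*1)*(-23 + 1) = (-6 - 1)*(-22) = -7*(-22) = 154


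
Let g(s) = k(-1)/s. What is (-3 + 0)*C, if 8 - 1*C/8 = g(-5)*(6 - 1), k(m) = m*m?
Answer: -216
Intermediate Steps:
k(m) = m**2
g(s) = 1/s (g(s) = (-1)**2/s = 1/s)
C = 72 (C = 64 - 8*(6 - 1)/(-5) = 64 - (-8)*5/5 = 64 - 8*(-1) = 64 + 8 = 72)
(-3 + 0)*C = (-3 + 0)*72 = -3*72 = -216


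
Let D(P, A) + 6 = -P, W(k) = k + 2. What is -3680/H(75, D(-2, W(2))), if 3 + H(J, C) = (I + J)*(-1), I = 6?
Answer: 920/21 ≈ 43.810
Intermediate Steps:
W(k) = 2 + k
D(P, A) = -6 - P
H(J, C) = -9 - J (H(J, C) = -3 + (6 + J)*(-1) = -3 + (-6 - J) = -9 - J)
-3680/H(75, D(-2, W(2))) = -3680/(-9 - 1*75) = -3680/(-9 - 75) = -3680/(-84) = -3680*(-1/84) = 920/21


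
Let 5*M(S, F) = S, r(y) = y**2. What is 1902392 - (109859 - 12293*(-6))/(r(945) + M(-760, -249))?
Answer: 1698594268599/892873 ≈ 1.9024e+6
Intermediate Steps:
M(S, F) = S/5
1902392 - (109859 - 12293*(-6))/(r(945) + M(-760, -249)) = 1902392 - (109859 - 12293*(-6))/(945**2 + (1/5)*(-760)) = 1902392 - (109859 + 73758)/(893025 - 152) = 1902392 - 183617/892873 = 1698594268599/892873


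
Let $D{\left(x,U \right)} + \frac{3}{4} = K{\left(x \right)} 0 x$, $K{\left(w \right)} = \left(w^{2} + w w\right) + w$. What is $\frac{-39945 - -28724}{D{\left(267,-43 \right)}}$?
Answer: $\frac{44884}{3} \approx 14961.0$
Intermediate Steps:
$K{\left(w \right)} = w + 2 w^{2}$ ($K{\left(w \right)} = \left(w^{2} + w^{2}\right) + w = 2 w^{2} + w = w + 2 w^{2}$)
$D{\left(x,U \right)} = - \frac{3}{4}$ ($D{\left(x,U \right)} = - \frac{3}{4} + x \left(1 + 2 x\right) 0 x = - \frac{3}{4} + 0 x = - \frac{3}{4} + 0 = - \frac{3}{4}$)
$\frac{-39945 - -28724}{D{\left(267,-43 \right)}} = \frac{-39945 - -28724}{- \frac{3}{4}} = \left(-39945 + 28724\right) \left(- \frac{4}{3}\right) = \left(-11221\right) \left(- \frac{4}{3}\right) = \frac{44884}{3}$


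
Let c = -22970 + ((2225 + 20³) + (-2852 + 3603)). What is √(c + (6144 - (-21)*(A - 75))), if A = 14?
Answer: I*√7131 ≈ 84.445*I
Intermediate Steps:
c = -11994 (c = -22970 + ((2225 + 8000) + 751) = -22970 + (10225 + 751) = -22970 + 10976 = -11994)
√(c + (6144 - (-21)*(A - 75))) = √(-11994 + (6144 - (-21)*(14 - 75))) = √(-11994 + (6144 - (-21)*(-61))) = √(-11994 + (6144 - 1*1281)) = √(-11994 + (6144 - 1281)) = √(-11994 + 4863) = √(-7131) = I*√7131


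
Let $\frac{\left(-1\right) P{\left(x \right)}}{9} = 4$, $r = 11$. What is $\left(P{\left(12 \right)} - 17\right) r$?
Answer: $-583$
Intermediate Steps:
$P{\left(x \right)} = -36$ ($P{\left(x \right)} = \left(-9\right) 4 = -36$)
$\left(P{\left(12 \right)} - 17\right) r = \left(-36 - 17\right) 11 = \left(-53\right) 11 = -583$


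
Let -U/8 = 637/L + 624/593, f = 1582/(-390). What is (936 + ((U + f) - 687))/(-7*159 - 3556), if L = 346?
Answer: -4437017896/93402667995 ≈ -0.047504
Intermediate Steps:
f = -791/195 (f = 1582*(-1/390) = -791/195 ≈ -4.0564)
U = -2374580/102589 (U = -8*(637/346 + 624/593) = -8*593645/205178 = -2374580/102589 ≈ -23.147)
(936 + ((U + f) - 687))/(-7*159 - 3556) = (936 + ((-2374580/102589 - 791/195) - 687))/(-7*159 - 3556) = (936 + (-544190999/20004855 - 687))/(-1113 - 3556) = (936 - 14287526384/20004855)/(-4669) = (4437017896/20004855)*(-1/4669) = -4437017896/93402667995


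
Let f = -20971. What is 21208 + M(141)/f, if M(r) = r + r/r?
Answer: 444752826/20971 ≈ 21208.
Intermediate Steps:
M(r) = 1 + r (M(r) = r + 1 = 1 + r)
21208 + M(141)/f = 21208 + (1 + 141)/(-20971) = 21208 + 142*(-1/20971) = 21208 - 142/20971 = 444752826/20971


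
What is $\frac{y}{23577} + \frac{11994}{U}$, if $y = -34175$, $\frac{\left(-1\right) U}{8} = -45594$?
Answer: $- \frac{676812059}{477764328} \approx -1.4166$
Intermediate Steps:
$U = 364752$ ($U = \left(-8\right) \left(-45594\right) = 364752$)
$\frac{y}{23577} + \frac{11994}{U} = - \frac{34175}{23577} + \frac{11994}{364752} = \left(-34175\right) \frac{1}{23577} + 11994 \cdot \frac{1}{364752} = - \frac{34175}{23577} + \frac{1999}{60792} = - \frac{676812059}{477764328}$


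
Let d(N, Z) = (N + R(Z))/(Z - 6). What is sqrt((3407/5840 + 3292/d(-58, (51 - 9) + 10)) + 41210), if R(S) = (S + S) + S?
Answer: 17*sqrt(15452511155)/10220 ≈ 206.77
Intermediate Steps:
R(S) = 3*S (R(S) = 2*S + S = 3*S)
d(N, Z) = (N + 3*Z)/(-6 + Z) (d(N, Z) = (N + 3*Z)/(Z - 6) = (N + 3*Z)/(-6 + Z))
sqrt((3407/5840 + 3292/d(-58, (51 - 9) + 10)) + 41210) = sqrt((3407/5840 + 3292/(((-58 + 3*((51 - 9) + 10))/(-6 + ((51 - 9) + 10))))) + 41210) = sqrt((3407*(1/5840) + 3292/(((-58 + 3*(42 + 10))/(-6 + (42 + 10))))) + 41210) = sqrt((3407/5840 + 3292/(((-58 + 3*52)/(-6 + 52)))) + 41210) = sqrt((3407/5840 + 3292/(((-58 + 156)/46))) + 41210) = sqrt((3407/5840 + 3292/(((1/46)*98))) + 41210) = sqrt((3407/5840 + 3292/(49/23)) + 41210) = sqrt((3407/5840 + 3292*(23/49)) + 41210) = sqrt((3407/5840 + 75716/49) + 41210) = sqrt(442348383/286160 + 41210) = sqrt(12235001983/286160) = 17*sqrt(15452511155)/10220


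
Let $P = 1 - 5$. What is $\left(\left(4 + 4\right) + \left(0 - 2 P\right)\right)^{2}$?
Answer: $256$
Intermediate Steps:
$P = -4$ ($P = 1 - 5 = -4$)
$\left(\left(4 + 4\right) + \left(0 - 2 P\right)\right)^{2} = \left(\left(4 + 4\right) + \left(0 - -8\right)\right)^{2} = \left(8 + \left(0 + 8\right)\right)^{2} = \left(8 + 8\right)^{2} = 16^{2} = 256$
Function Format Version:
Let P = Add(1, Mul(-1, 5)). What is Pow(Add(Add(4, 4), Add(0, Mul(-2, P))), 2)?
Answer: 256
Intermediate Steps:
P = -4 (P = Add(1, -5) = -4)
Pow(Add(Add(4, 4), Add(0, Mul(-2, P))), 2) = Pow(Add(Add(4, 4), Add(0, Mul(-2, -4))), 2) = Pow(Add(8, Add(0, 8)), 2) = Pow(Add(8, 8), 2) = Pow(16, 2) = 256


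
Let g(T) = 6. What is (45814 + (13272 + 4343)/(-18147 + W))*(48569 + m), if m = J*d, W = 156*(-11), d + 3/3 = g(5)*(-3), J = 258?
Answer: 39736352854289/19863 ≈ 2.0005e+9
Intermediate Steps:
d = -19 (d = -1 + 6*(-3) = -1 - 18 = -19)
W = -1716
m = -4902 (m = 258*(-19) = -4902)
(45814 + (13272 + 4343)/(-18147 + W))*(48569 + m) = (45814 + (13272 + 4343)/(-18147 - 1716))*(48569 - 4902) = (45814 + 17615/(-19863))*43667 = (45814 + 17615*(-1/19863))*43667 = (45814 - 17615/19863)*43667 = (909985867/19863)*43667 = 39736352854289/19863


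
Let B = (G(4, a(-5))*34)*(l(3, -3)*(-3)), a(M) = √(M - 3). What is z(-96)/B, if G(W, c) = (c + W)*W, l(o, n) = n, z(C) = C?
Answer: -2/153 + I*√2/153 ≈ -0.013072 + 0.0092432*I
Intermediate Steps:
a(M) = √(-3 + M)
G(W, c) = W*(W + c) (G(W, c) = (W + c)*W = W*(W + c))
B = 4896 + 2448*I*√2 (B = ((4*(4 + √(-3 - 5)))*34)*(-3*(-3)) = ((4*(4 + √(-8)))*34)*9 = ((4*(4 + 2*I*√2))*34)*9 = ((16 + 8*I*√2)*34)*9 = (544 + 272*I*√2)*9 = 4896 + 2448*I*√2 ≈ 4896.0 + 3462.0*I)
z(-96)/B = -96/(4896 + 2448*I*√2)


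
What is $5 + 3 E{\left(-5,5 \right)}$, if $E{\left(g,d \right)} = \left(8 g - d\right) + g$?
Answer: $-145$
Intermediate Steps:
$E{\left(g,d \right)} = - d + 9 g$ ($E{\left(g,d \right)} = \left(- d + 8 g\right) + g = - d + 9 g$)
$5 + 3 E{\left(-5,5 \right)} = 5 + 3 \left(\left(-1\right) 5 + 9 \left(-5\right)\right) = 5 + 3 \left(-5 - 45\right) = 5 + 3 \left(-50\right) = 5 - 150 = -145$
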